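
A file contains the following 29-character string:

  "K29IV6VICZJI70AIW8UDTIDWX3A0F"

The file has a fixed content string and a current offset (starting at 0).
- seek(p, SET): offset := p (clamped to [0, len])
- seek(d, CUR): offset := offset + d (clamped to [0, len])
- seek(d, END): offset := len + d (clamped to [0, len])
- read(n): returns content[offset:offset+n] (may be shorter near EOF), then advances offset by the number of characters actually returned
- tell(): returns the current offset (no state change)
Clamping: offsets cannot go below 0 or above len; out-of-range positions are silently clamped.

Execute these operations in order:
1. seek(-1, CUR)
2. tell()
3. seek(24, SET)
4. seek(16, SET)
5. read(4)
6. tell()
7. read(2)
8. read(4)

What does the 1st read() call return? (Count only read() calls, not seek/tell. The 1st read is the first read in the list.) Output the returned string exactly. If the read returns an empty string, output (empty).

After 1 (seek(-1, CUR)): offset=0
After 2 (tell()): offset=0
After 3 (seek(24, SET)): offset=24
After 4 (seek(16, SET)): offset=16
After 5 (read(4)): returned 'W8UD', offset=20
After 6 (tell()): offset=20
After 7 (read(2)): returned 'TI', offset=22
After 8 (read(4)): returned 'DWX3', offset=26

Answer: W8UD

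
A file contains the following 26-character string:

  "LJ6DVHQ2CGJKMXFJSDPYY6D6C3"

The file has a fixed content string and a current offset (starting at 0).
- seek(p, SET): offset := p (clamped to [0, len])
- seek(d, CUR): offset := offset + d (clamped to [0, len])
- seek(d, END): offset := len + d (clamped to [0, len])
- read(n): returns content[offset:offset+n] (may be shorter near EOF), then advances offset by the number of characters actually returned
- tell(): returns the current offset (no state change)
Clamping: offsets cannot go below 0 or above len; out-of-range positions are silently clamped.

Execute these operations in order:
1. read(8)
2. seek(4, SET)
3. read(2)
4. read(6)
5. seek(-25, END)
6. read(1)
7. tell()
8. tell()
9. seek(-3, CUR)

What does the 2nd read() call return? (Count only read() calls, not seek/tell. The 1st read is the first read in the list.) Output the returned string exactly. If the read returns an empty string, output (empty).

After 1 (read(8)): returned 'LJ6DVHQ2', offset=8
After 2 (seek(4, SET)): offset=4
After 3 (read(2)): returned 'VH', offset=6
After 4 (read(6)): returned 'Q2CGJK', offset=12
After 5 (seek(-25, END)): offset=1
After 6 (read(1)): returned 'J', offset=2
After 7 (tell()): offset=2
After 8 (tell()): offset=2
After 9 (seek(-3, CUR)): offset=0

Answer: VH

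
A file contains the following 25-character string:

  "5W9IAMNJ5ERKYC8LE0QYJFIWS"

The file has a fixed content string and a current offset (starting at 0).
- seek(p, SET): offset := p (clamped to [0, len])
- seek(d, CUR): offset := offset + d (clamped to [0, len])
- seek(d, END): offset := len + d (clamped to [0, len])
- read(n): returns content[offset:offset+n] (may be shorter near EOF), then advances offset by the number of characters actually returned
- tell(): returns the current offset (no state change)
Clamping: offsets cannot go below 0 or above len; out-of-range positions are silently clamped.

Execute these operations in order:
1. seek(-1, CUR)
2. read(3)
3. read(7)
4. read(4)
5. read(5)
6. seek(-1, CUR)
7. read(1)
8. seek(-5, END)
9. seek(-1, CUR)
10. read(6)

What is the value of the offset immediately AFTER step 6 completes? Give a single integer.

Answer: 18

Derivation:
After 1 (seek(-1, CUR)): offset=0
After 2 (read(3)): returned '5W9', offset=3
After 3 (read(7)): returned 'IAMNJ5E', offset=10
After 4 (read(4)): returned 'RKYC', offset=14
After 5 (read(5)): returned '8LE0Q', offset=19
After 6 (seek(-1, CUR)): offset=18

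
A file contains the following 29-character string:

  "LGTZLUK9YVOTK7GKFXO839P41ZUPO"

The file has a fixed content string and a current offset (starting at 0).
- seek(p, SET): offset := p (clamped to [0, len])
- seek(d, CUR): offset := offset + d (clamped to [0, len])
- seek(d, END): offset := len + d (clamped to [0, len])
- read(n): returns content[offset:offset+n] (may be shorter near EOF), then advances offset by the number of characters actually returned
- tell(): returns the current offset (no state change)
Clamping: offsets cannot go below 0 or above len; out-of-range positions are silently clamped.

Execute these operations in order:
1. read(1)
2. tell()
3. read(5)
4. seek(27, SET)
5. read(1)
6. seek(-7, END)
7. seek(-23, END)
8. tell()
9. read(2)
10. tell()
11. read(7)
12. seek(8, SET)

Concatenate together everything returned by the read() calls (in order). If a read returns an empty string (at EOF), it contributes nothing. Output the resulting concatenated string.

Answer: LGTZLUPK9YVOTK7G

Derivation:
After 1 (read(1)): returned 'L', offset=1
After 2 (tell()): offset=1
After 3 (read(5)): returned 'GTZLU', offset=6
After 4 (seek(27, SET)): offset=27
After 5 (read(1)): returned 'P', offset=28
After 6 (seek(-7, END)): offset=22
After 7 (seek(-23, END)): offset=6
After 8 (tell()): offset=6
After 9 (read(2)): returned 'K9', offset=8
After 10 (tell()): offset=8
After 11 (read(7)): returned 'YVOTK7G', offset=15
After 12 (seek(8, SET)): offset=8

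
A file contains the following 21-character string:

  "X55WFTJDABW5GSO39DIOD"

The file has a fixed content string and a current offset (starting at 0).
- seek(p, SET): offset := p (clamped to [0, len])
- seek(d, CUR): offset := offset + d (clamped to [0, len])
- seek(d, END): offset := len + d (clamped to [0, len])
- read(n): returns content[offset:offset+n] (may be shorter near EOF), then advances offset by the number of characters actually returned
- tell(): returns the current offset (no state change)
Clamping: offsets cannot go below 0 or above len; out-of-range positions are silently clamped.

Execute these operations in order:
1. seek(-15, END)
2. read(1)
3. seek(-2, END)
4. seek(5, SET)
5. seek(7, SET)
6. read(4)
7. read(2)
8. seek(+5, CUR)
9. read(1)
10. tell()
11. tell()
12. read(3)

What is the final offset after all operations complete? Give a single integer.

Answer: 21

Derivation:
After 1 (seek(-15, END)): offset=6
After 2 (read(1)): returned 'J', offset=7
After 3 (seek(-2, END)): offset=19
After 4 (seek(5, SET)): offset=5
After 5 (seek(7, SET)): offset=7
After 6 (read(4)): returned 'DABW', offset=11
After 7 (read(2)): returned '5G', offset=13
After 8 (seek(+5, CUR)): offset=18
After 9 (read(1)): returned 'I', offset=19
After 10 (tell()): offset=19
After 11 (tell()): offset=19
After 12 (read(3)): returned 'OD', offset=21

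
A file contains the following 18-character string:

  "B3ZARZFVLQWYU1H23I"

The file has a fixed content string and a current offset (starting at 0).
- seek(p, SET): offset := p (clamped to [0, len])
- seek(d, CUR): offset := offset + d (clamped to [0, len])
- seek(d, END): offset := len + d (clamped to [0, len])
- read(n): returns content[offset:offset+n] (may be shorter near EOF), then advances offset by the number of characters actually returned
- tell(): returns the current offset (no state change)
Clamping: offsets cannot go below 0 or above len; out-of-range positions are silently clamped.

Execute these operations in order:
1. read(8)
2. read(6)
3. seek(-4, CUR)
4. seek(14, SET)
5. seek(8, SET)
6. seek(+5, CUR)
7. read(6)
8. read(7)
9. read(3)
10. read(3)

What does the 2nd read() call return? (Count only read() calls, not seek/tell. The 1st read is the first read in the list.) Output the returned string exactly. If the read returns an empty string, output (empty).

After 1 (read(8)): returned 'B3ZARZFV', offset=8
After 2 (read(6)): returned 'LQWYU1', offset=14
After 3 (seek(-4, CUR)): offset=10
After 4 (seek(14, SET)): offset=14
After 5 (seek(8, SET)): offset=8
After 6 (seek(+5, CUR)): offset=13
After 7 (read(6)): returned '1H23I', offset=18
After 8 (read(7)): returned '', offset=18
After 9 (read(3)): returned '', offset=18
After 10 (read(3)): returned '', offset=18

Answer: LQWYU1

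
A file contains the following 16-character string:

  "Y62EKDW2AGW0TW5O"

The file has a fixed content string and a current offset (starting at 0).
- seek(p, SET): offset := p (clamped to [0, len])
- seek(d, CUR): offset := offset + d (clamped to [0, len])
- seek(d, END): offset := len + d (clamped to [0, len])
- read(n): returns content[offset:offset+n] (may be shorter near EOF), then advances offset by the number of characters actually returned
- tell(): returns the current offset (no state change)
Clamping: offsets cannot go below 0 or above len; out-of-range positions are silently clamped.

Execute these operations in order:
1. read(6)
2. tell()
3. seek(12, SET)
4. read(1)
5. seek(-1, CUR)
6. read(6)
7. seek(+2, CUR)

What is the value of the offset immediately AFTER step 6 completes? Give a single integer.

Answer: 16

Derivation:
After 1 (read(6)): returned 'Y62EKD', offset=6
After 2 (tell()): offset=6
After 3 (seek(12, SET)): offset=12
After 4 (read(1)): returned 'T', offset=13
After 5 (seek(-1, CUR)): offset=12
After 6 (read(6)): returned 'TW5O', offset=16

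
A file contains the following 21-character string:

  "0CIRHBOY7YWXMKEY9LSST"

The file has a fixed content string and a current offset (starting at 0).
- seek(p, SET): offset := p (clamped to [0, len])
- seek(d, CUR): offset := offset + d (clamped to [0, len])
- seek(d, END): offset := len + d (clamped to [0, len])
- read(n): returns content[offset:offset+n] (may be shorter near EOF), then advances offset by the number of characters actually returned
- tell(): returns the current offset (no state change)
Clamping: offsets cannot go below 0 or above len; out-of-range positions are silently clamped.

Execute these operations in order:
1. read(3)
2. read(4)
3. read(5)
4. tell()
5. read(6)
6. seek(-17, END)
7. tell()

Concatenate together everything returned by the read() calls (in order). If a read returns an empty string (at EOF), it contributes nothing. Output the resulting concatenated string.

Answer: 0CIRHBOY7YWXMKEY9L

Derivation:
After 1 (read(3)): returned '0CI', offset=3
After 2 (read(4)): returned 'RHBO', offset=7
After 3 (read(5)): returned 'Y7YWX', offset=12
After 4 (tell()): offset=12
After 5 (read(6)): returned 'MKEY9L', offset=18
After 6 (seek(-17, END)): offset=4
After 7 (tell()): offset=4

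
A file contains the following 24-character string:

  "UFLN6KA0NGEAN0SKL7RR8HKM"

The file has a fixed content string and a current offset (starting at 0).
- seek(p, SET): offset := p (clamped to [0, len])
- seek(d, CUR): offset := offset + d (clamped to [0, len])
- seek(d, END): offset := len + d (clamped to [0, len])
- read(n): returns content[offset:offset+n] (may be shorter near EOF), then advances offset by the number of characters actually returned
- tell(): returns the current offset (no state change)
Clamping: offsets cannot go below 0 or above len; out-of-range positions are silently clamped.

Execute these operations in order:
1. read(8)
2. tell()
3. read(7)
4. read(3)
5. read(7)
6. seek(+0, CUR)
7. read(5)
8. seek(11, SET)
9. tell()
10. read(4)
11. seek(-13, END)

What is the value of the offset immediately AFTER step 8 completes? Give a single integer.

Answer: 11

Derivation:
After 1 (read(8)): returned 'UFLN6KA0', offset=8
After 2 (tell()): offset=8
After 3 (read(7)): returned 'NGEAN0S', offset=15
After 4 (read(3)): returned 'KL7', offset=18
After 5 (read(7)): returned 'RR8HKM', offset=24
After 6 (seek(+0, CUR)): offset=24
After 7 (read(5)): returned '', offset=24
After 8 (seek(11, SET)): offset=11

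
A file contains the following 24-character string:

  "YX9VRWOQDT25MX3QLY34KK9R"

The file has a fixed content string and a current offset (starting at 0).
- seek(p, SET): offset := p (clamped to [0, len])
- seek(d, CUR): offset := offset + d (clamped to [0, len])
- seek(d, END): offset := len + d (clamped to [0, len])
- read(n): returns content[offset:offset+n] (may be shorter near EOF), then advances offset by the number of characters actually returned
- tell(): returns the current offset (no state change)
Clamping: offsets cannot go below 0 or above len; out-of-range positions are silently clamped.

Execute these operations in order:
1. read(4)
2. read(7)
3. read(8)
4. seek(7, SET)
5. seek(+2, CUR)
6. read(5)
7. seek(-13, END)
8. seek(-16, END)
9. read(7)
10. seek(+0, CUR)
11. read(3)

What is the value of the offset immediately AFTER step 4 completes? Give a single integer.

Answer: 7

Derivation:
After 1 (read(4)): returned 'YX9V', offset=4
After 2 (read(7)): returned 'RWOQDT2', offset=11
After 3 (read(8)): returned '5MX3QLY3', offset=19
After 4 (seek(7, SET)): offset=7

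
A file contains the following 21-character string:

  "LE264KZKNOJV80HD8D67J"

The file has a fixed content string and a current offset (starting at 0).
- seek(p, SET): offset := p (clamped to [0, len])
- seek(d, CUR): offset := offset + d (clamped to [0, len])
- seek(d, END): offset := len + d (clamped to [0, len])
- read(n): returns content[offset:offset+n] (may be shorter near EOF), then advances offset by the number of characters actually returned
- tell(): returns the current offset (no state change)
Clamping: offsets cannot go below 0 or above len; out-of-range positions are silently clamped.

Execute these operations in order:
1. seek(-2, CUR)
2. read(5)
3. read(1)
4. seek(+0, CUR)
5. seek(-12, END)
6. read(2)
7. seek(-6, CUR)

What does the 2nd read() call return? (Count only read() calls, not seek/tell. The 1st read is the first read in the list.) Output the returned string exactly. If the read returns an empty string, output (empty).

Answer: K

Derivation:
After 1 (seek(-2, CUR)): offset=0
After 2 (read(5)): returned 'LE264', offset=5
After 3 (read(1)): returned 'K', offset=6
After 4 (seek(+0, CUR)): offset=6
After 5 (seek(-12, END)): offset=9
After 6 (read(2)): returned 'OJ', offset=11
After 7 (seek(-6, CUR)): offset=5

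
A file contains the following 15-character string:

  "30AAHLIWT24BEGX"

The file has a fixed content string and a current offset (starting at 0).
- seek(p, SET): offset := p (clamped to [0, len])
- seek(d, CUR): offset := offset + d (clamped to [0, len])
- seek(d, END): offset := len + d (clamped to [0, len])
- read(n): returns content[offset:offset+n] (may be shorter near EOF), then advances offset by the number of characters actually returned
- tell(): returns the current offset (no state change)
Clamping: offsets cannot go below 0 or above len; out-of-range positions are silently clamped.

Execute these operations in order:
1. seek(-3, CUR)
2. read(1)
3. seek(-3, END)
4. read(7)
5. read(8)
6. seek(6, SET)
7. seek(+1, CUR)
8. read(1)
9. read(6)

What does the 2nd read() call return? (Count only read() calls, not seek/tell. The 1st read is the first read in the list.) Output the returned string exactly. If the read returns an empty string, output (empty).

After 1 (seek(-3, CUR)): offset=0
After 2 (read(1)): returned '3', offset=1
After 3 (seek(-3, END)): offset=12
After 4 (read(7)): returned 'EGX', offset=15
After 5 (read(8)): returned '', offset=15
After 6 (seek(6, SET)): offset=6
After 7 (seek(+1, CUR)): offset=7
After 8 (read(1)): returned 'W', offset=8
After 9 (read(6)): returned 'T24BEG', offset=14

Answer: EGX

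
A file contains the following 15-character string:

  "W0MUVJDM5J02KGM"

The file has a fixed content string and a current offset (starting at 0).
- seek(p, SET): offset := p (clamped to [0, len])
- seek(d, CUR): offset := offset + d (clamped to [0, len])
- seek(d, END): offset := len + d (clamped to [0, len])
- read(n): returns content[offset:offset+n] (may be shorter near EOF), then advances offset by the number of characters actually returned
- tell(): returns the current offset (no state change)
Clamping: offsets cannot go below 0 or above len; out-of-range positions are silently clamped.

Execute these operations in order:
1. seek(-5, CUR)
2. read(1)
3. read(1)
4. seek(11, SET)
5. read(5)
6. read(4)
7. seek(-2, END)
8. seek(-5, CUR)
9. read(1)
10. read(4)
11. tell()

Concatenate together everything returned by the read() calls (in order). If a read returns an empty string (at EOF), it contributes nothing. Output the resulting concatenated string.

After 1 (seek(-5, CUR)): offset=0
After 2 (read(1)): returned 'W', offset=1
After 3 (read(1)): returned '0', offset=2
After 4 (seek(11, SET)): offset=11
After 5 (read(5)): returned '2KGM', offset=15
After 6 (read(4)): returned '', offset=15
After 7 (seek(-2, END)): offset=13
After 8 (seek(-5, CUR)): offset=8
After 9 (read(1)): returned '5', offset=9
After 10 (read(4)): returned 'J02K', offset=13
After 11 (tell()): offset=13

Answer: W02KGM5J02K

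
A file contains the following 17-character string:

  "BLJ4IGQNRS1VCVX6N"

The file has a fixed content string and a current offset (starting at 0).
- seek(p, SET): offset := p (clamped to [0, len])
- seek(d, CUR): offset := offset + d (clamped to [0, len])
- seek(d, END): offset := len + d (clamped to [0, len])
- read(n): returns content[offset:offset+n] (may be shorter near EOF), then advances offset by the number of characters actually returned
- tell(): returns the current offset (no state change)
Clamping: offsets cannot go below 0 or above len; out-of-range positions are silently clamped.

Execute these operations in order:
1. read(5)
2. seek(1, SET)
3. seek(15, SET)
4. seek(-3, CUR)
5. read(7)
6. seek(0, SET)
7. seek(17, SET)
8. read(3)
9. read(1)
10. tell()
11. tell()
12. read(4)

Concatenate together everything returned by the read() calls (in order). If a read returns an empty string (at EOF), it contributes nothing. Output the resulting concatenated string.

Answer: BLJ4ICVX6N

Derivation:
After 1 (read(5)): returned 'BLJ4I', offset=5
After 2 (seek(1, SET)): offset=1
After 3 (seek(15, SET)): offset=15
After 4 (seek(-3, CUR)): offset=12
After 5 (read(7)): returned 'CVX6N', offset=17
After 6 (seek(0, SET)): offset=0
After 7 (seek(17, SET)): offset=17
After 8 (read(3)): returned '', offset=17
After 9 (read(1)): returned '', offset=17
After 10 (tell()): offset=17
After 11 (tell()): offset=17
After 12 (read(4)): returned '', offset=17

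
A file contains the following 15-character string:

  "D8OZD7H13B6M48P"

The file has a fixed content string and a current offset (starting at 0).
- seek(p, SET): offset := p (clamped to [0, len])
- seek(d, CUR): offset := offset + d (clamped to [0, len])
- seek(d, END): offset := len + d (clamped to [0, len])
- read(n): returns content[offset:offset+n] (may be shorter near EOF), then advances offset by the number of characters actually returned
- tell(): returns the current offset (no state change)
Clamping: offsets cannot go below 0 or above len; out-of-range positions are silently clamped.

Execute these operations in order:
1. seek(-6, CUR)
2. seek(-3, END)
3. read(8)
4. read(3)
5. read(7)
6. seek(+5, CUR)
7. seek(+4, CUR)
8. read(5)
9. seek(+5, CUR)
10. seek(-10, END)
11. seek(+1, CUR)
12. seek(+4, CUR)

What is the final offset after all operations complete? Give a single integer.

After 1 (seek(-6, CUR)): offset=0
After 2 (seek(-3, END)): offset=12
After 3 (read(8)): returned '48P', offset=15
After 4 (read(3)): returned '', offset=15
After 5 (read(7)): returned '', offset=15
After 6 (seek(+5, CUR)): offset=15
After 7 (seek(+4, CUR)): offset=15
After 8 (read(5)): returned '', offset=15
After 9 (seek(+5, CUR)): offset=15
After 10 (seek(-10, END)): offset=5
After 11 (seek(+1, CUR)): offset=6
After 12 (seek(+4, CUR)): offset=10

Answer: 10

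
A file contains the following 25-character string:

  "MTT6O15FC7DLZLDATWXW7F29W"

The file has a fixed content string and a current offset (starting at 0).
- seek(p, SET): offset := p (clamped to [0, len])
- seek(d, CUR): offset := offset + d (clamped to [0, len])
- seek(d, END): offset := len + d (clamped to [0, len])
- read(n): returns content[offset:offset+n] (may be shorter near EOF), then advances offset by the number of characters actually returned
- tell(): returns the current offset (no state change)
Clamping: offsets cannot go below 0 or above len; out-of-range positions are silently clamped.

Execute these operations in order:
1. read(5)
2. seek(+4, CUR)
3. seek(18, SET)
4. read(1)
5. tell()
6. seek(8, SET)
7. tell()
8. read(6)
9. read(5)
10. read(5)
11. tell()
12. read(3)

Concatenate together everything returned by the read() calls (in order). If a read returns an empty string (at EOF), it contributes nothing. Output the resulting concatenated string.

After 1 (read(5)): returned 'MTT6O', offset=5
After 2 (seek(+4, CUR)): offset=9
After 3 (seek(18, SET)): offset=18
After 4 (read(1)): returned 'X', offset=19
After 5 (tell()): offset=19
After 6 (seek(8, SET)): offset=8
After 7 (tell()): offset=8
After 8 (read(6)): returned 'C7DLZL', offset=14
After 9 (read(5)): returned 'DATWX', offset=19
After 10 (read(5)): returned 'W7F29', offset=24
After 11 (tell()): offset=24
After 12 (read(3)): returned 'W', offset=25

Answer: MTT6OXC7DLZLDATWXW7F29W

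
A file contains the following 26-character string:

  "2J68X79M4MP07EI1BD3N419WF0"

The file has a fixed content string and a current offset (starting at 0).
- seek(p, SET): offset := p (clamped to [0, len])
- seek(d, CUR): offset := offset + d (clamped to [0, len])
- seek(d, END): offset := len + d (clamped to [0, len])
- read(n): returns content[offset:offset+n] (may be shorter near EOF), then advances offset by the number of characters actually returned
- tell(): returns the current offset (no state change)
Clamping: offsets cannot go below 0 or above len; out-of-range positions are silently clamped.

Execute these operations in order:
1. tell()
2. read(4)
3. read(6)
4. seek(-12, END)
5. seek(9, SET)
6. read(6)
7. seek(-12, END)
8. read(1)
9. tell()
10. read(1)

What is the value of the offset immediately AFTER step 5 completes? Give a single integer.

Answer: 9

Derivation:
After 1 (tell()): offset=0
After 2 (read(4)): returned '2J68', offset=4
After 3 (read(6)): returned 'X79M4M', offset=10
After 4 (seek(-12, END)): offset=14
After 5 (seek(9, SET)): offset=9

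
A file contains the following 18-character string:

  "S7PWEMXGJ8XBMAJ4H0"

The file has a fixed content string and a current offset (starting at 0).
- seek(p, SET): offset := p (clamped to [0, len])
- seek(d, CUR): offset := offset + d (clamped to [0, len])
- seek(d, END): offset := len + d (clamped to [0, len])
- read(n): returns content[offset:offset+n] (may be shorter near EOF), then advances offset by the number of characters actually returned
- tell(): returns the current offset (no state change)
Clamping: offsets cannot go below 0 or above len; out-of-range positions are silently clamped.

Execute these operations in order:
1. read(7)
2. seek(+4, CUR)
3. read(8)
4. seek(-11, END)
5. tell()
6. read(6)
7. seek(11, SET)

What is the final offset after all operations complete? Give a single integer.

Answer: 11

Derivation:
After 1 (read(7)): returned 'S7PWEMX', offset=7
After 2 (seek(+4, CUR)): offset=11
After 3 (read(8)): returned 'BMAJ4H0', offset=18
After 4 (seek(-11, END)): offset=7
After 5 (tell()): offset=7
After 6 (read(6)): returned 'GJ8XBM', offset=13
After 7 (seek(11, SET)): offset=11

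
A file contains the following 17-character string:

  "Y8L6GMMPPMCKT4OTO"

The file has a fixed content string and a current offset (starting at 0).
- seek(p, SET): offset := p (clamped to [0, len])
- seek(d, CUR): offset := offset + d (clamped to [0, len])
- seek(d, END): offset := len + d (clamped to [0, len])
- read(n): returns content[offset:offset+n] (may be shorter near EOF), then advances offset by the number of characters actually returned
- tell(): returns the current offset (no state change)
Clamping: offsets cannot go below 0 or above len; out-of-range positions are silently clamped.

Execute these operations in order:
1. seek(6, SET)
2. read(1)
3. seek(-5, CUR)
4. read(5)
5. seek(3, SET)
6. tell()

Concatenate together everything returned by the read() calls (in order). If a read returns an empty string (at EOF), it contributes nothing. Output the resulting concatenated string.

After 1 (seek(6, SET)): offset=6
After 2 (read(1)): returned 'M', offset=7
After 3 (seek(-5, CUR)): offset=2
After 4 (read(5)): returned 'L6GMM', offset=7
After 5 (seek(3, SET)): offset=3
After 6 (tell()): offset=3

Answer: ML6GMM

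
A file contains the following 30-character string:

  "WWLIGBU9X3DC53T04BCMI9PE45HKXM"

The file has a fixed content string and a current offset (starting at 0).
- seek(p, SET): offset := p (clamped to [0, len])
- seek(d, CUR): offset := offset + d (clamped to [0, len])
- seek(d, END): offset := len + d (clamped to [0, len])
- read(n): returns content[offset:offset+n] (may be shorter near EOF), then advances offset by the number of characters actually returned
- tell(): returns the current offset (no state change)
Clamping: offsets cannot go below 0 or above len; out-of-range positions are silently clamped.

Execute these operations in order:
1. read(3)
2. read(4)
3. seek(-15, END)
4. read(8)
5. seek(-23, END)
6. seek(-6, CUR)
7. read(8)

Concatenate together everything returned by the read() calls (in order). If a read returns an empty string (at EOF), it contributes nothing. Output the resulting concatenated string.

Answer: WWLIGBU04BCMI9PWLIGBU9X

Derivation:
After 1 (read(3)): returned 'WWL', offset=3
After 2 (read(4)): returned 'IGBU', offset=7
After 3 (seek(-15, END)): offset=15
After 4 (read(8)): returned '04BCMI9P', offset=23
After 5 (seek(-23, END)): offset=7
After 6 (seek(-6, CUR)): offset=1
After 7 (read(8)): returned 'WLIGBU9X', offset=9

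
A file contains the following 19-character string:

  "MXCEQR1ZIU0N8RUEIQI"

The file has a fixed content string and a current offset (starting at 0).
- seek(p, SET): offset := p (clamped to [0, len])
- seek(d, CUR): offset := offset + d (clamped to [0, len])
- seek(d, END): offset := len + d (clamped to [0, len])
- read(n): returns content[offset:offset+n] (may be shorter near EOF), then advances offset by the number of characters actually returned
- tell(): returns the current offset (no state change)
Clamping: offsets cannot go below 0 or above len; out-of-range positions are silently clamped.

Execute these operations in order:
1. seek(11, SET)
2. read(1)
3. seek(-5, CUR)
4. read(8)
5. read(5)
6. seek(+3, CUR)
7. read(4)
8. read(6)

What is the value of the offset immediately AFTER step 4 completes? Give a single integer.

Answer: 15

Derivation:
After 1 (seek(11, SET)): offset=11
After 2 (read(1)): returned 'N', offset=12
After 3 (seek(-5, CUR)): offset=7
After 4 (read(8)): returned 'ZIU0N8RU', offset=15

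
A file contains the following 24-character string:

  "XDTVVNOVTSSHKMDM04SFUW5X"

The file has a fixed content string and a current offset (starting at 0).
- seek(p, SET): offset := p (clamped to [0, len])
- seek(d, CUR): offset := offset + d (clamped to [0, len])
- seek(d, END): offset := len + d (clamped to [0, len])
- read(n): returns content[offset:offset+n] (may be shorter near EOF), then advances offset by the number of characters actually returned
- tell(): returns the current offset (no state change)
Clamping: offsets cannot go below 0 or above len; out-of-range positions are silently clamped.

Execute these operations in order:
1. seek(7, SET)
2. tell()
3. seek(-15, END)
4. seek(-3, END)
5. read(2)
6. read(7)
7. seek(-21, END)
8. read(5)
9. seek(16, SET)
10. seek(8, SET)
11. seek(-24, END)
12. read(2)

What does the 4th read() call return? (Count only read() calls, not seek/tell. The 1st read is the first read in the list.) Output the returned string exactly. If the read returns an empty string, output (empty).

Answer: XD

Derivation:
After 1 (seek(7, SET)): offset=7
After 2 (tell()): offset=7
After 3 (seek(-15, END)): offset=9
After 4 (seek(-3, END)): offset=21
After 5 (read(2)): returned 'W5', offset=23
After 6 (read(7)): returned 'X', offset=24
After 7 (seek(-21, END)): offset=3
After 8 (read(5)): returned 'VVNOV', offset=8
After 9 (seek(16, SET)): offset=16
After 10 (seek(8, SET)): offset=8
After 11 (seek(-24, END)): offset=0
After 12 (read(2)): returned 'XD', offset=2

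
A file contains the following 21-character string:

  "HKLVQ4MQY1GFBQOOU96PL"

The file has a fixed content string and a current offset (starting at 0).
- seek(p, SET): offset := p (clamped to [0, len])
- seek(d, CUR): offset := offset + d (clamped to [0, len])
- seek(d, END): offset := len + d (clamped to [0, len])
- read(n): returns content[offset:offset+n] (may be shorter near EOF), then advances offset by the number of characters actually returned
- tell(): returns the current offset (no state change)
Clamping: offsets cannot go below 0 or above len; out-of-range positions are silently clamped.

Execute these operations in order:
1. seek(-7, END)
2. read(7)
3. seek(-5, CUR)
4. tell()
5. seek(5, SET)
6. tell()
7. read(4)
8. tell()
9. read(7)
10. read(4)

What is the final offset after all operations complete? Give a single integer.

Answer: 20

Derivation:
After 1 (seek(-7, END)): offset=14
After 2 (read(7)): returned 'OOU96PL', offset=21
After 3 (seek(-5, CUR)): offset=16
After 4 (tell()): offset=16
After 5 (seek(5, SET)): offset=5
After 6 (tell()): offset=5
After 7 (read(4)): returned '4MQY', offset=9
After 8 (tell()): offset=9
After 9 (read(7)): returned '1GFBQOO', offset=16
After 10 (read(4)): returned 'U96P', offset=20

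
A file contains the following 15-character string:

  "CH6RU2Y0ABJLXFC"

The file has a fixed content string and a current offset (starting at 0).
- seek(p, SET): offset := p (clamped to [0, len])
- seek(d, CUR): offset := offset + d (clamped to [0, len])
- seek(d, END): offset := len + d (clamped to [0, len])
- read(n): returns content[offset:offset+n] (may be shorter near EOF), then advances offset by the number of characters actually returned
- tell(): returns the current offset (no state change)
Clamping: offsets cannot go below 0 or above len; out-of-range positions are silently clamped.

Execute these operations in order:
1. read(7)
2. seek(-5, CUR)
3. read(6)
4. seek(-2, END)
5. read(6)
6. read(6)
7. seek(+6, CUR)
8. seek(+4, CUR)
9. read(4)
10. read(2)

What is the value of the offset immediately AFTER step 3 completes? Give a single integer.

Answer: 8

Derivation:
After 1 (read(7)): returned 'CH6RU2Y', offset=7
After 2 (seek(-5, CUR)): offset=2
After 3 (read(6)): returned '6RU2Y0', offset=8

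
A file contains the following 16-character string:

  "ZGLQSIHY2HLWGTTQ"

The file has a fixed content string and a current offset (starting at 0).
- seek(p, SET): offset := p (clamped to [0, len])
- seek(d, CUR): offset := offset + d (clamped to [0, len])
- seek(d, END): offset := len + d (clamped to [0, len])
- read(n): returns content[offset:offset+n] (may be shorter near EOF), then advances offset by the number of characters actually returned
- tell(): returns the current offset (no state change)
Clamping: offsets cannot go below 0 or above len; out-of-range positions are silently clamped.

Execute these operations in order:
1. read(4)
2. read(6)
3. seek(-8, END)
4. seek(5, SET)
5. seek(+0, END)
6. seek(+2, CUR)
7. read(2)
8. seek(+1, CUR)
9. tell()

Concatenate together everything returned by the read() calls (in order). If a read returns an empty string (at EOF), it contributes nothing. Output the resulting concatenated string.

Answer: ZGLQSIHY2H

Derivation:
After 1 (read(4)): returned 'ZGLQ', offset=4
After 2 (read(6)): returned 'SIHY2H', offset=10
After 3 (seek(-8, END)): offset=8
After 4 (seek(5, SET)): offset=5
After 5 (seek(+0, END)): offset=16
After 6 (seek(+2, CUR)): offset=16
After 7 (read(2)): returned '', offset=16
After 8 (seek(+1, CUR)): offset=16
After 9 (tell()): offset=16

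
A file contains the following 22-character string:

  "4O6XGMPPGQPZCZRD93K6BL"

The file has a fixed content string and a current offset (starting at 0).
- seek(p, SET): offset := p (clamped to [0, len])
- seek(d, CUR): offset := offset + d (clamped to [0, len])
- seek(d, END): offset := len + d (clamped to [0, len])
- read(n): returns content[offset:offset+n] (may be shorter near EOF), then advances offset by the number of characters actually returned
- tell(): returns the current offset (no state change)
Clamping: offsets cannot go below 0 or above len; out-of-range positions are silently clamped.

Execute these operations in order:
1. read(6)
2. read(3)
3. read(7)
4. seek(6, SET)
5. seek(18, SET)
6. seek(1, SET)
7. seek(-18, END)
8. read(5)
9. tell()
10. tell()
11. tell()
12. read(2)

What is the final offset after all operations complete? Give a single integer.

Answer: 11

Derivation:
After 1 (read(6)): returned '4O6XGM', offset=6
After 2 (read(3)): returned 'PPG', offset=9
After 3 (read(7)): returned 'QPZCZRD', offset=16
After 4 (seek(6, SET)): offset=6
After 5 (seek(18, SET)): offset=18
After 6 (seek(1, SET)): offset=1
After 7 (seek(-18, END)): offset=4
After 8 (read(5)): returned 'GMPPG', offset=9
After 9 (tell()): offset=9
After 10 (tell()): offset=9
After 11 (tell()): offset=9
After 12 (read(2)): returned 'QP', offset=11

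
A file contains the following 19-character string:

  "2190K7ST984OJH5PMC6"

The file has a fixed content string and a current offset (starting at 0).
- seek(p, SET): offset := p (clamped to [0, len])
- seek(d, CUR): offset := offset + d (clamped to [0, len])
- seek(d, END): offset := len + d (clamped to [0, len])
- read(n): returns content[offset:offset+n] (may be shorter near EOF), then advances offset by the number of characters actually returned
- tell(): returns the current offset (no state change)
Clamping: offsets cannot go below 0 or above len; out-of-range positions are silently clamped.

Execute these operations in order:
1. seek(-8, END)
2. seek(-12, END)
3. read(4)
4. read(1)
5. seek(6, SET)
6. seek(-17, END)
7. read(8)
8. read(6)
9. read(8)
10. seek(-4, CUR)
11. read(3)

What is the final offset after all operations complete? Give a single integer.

Answer: 18

Derivation:
After 1 (seek(-8, END)): offset=11
After 2 (seek(-12, END)): offset=7
After 3 (read(4)): returned 'T984', offset=11
After 4 (read(1)): returned 'O', offset=12
After 5 (seek(6, SET)): offset=6
After 6 (seek(-17, END)): offset=2
After 7 (read(8)): returned '90K7ST98', offset=10
After 8 (read(6)): returned '4OJH5P', offset=16
After 9 (read(8)): returned 'MC6', offset=19
After 10 (seek(-4, CUR)): offset=15
After 11 (read(3)): returned 'PMC', offset=18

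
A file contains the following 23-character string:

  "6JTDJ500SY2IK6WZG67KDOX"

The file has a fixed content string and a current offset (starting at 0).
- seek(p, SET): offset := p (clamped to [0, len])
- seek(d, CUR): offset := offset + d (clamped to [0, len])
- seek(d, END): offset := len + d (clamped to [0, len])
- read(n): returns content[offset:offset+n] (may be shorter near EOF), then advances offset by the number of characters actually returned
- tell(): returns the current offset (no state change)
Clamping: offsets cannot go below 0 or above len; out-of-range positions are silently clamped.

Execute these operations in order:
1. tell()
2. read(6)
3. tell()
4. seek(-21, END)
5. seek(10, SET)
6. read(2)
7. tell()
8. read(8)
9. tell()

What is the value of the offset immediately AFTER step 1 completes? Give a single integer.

Answer: 0

Derivation:
After 1 (tell()): offset=0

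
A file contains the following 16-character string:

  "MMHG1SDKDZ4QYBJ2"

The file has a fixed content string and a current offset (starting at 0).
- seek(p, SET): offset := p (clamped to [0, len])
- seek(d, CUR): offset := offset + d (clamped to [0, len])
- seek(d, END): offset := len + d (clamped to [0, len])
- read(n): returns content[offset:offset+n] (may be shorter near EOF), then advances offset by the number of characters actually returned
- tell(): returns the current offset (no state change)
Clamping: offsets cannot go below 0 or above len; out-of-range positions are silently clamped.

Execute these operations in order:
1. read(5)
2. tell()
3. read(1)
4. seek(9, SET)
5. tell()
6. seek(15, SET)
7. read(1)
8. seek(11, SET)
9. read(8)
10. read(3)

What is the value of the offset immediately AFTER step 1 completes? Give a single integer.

After 1 (read(5)): returned 'MMHG1', offset=5

Answer: 5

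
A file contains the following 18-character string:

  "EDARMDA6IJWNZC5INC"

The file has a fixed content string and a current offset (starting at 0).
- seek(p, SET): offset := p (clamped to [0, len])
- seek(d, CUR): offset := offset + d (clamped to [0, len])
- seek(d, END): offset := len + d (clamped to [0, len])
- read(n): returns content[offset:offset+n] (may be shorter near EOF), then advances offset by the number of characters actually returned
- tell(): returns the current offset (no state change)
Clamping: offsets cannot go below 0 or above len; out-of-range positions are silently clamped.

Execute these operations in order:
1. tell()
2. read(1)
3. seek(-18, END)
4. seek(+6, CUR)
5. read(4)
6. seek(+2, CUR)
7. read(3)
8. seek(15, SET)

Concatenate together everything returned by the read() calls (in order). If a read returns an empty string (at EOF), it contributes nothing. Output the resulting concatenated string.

After 1 (tell()): offset=0
After 2 (read(1)): returned 'E', offset=1
After 3 (seek(-18, END)): offset=0
After 4 (seek(+6, CUR)): offset=6
After 5 (read(4)): returned 'A6IJ', offset=10
After 6 (seek(+2, CUR)): offset=12
After 7 (read(3)): returned 'ZC5', offset=15
After 8 (seek(15, SET)): offset=15

Answer: EA6IJZC5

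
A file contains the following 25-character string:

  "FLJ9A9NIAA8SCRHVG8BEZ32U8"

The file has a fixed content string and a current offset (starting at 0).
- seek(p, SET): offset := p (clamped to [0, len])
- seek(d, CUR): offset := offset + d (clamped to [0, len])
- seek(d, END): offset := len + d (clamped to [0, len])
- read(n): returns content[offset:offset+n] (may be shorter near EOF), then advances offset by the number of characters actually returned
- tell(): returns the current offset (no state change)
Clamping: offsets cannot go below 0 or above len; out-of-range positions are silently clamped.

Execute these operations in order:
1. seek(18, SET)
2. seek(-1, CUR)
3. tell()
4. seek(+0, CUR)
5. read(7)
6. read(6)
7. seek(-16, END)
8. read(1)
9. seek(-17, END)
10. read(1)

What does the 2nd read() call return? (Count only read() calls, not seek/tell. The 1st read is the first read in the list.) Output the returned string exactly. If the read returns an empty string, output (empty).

Answer: 8

Derivation:
After 1 (seek(18, SET)): offset=18
After 2 (seek(-1, CUR)): offset=17
After 3 (tell()): offset=17
After 4 (seek(+0, CUR)): offset=17
After 5 (read(7)): returned '8BEZ32U', offset=24
After 6 (read(6)): returned '8', offset=25
After 7 (seek(-16, END)): offset=9
After 8 (read(1)): returned 'A', offset=10
After 9 (seek(-17, END)): offset=8
After 10 (read(1)): returned 'A', offset=9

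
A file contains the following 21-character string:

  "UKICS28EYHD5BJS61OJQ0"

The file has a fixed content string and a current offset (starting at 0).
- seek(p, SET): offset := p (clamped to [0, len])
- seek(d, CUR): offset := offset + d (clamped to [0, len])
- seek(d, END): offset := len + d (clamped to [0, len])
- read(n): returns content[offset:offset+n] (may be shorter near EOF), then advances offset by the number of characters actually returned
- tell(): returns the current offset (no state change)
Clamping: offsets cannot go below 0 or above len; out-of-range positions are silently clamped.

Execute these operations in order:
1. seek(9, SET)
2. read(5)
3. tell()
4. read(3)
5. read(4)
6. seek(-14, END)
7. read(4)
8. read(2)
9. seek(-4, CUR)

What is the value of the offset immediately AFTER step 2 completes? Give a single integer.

After 1 (seek(9, SET)): offset=9
After 2 (read(5)): returned 'HD5BJ', offset=14

Answer: 14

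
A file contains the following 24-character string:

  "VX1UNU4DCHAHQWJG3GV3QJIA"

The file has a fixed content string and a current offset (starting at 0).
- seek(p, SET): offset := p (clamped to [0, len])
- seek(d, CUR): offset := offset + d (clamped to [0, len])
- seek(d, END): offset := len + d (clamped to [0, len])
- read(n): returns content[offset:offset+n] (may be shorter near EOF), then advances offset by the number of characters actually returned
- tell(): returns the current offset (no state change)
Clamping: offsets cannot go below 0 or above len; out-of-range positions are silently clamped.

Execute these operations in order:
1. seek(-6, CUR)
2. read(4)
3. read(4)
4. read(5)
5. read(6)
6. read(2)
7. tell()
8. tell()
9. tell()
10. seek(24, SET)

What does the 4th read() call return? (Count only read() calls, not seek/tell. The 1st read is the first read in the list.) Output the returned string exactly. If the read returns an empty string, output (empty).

Answer: WJG3GV

Derivation:
After 1 (seek(-6, CUR)): offset=0
After 2 (read(4)): returned 'VX1U', offset=4
After 3 (read(4)): returned 'NU4D', offset=8
After 4 (read(5)): returned 'CHAHQ', offset=13
After 5 (read(6)): returned 'WJG3GV', offset=19
After 6 (read(2)): returned '3Q', offset=21
After 7 (tell()): offset=21
After 8 (tell()): offset=21
After 9 (tell()): offset=21
After 10 (seek(24, SET)): offset=24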